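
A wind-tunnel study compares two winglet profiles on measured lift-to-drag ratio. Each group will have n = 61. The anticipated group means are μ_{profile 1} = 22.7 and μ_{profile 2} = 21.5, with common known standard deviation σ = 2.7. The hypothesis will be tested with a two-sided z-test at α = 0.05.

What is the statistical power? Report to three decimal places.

Standardized effect: d = |μ_{profile 1} − μ_{profile 2}| / σ = |22.7 − 21.5| / 2.7 = 0.4444
Noncentrality parameter: δ = d·√(n/2) = 0.4444 × √(61/2) = 2.4545
Critical value for a two-sided test at α = 0.05: z_{α/2} = 1.960.
Power = Φ(δ − 1.960) + Φ(−δ − 1.960) = Φ(0.495) + Φ(-4.414) = 0.6895 + 0.0000 = 0.6895.

Power ≈ 0.690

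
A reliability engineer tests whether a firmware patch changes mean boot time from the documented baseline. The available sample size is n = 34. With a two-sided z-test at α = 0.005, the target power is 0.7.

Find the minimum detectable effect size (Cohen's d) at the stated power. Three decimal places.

Required noncentrality: δ = z_{0.0025} + z_{0.30} = 2.807 + 0.524 = 3.331.
(The second rejection-region term Φ(−δ − z_{α/2}) is negligible and dropped.)
δ = d·√n ⇒ d = δ/√n = 3.331/√34 = 0.5713.

d ≈ 0.571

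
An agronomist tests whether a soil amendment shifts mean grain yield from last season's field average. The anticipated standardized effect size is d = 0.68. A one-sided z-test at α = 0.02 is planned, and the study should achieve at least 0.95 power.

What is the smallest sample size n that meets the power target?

n = 30

Set Φ(δ − 2.054) = 0.95; then δ − 2.054 = Φ⁻¹(0.95) = 1.645, giving δ = 3.699.
δ = d·√n ⇒ n = (δ/d)² = (3.699 / 0.68)² = 29.58.
Round up to the next whole unit.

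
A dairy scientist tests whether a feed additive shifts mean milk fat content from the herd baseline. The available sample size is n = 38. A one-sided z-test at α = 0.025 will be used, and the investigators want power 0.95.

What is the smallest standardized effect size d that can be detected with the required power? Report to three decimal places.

d ≈ 0.585

Required noncentrality: δ = z_{0.025} + z_{0.05} = 1.960 + 1.645 = 3.605.
δ = d·√n ⇒ d = δ/√n = 3.605/√38 = 0.5848.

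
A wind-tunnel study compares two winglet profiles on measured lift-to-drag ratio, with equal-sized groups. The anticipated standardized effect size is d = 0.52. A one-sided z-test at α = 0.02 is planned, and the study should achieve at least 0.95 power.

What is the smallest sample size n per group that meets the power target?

n = 102 per group

Set Φ(δ − 2.054) = 0.95; then δ − 2.054 = Φ⁻¹(0.95) = 1.645, giving δ = 3.699.
δ = d·√(n/2) ⇒ n = 2(δ/d)² = 2 × (3.699 / 0.52)² = 101.18.
Round up to the next whole unit.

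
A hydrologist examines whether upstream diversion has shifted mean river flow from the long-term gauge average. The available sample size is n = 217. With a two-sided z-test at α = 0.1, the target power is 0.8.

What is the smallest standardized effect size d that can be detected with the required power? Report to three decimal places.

Required noncentrality: δ = z_{0.05} + z_{0.20} = 1.645 + 0.842 = 2.486.
(Lower-tail contribution to power is negligible for δ > 0.)
δ = d·√n ⇒ d = δ/√n = 2.486/√217 = 0.1688.

d ≈ 0.169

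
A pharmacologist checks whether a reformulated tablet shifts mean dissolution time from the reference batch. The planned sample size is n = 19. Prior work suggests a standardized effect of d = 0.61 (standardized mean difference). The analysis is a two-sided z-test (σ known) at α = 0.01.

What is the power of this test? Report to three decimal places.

Noncentrality parameter: δ = d·√n = 0.61 × √19 = 2.6589
Critical value for a two-sided test at α = 0.01: z_{α/2} = 2.576.
Power = Φ(δ − 2.576) + Φ(−δ − 2.576) = Φ(0.083) + Φ(-5.235) = 0.5331 + 0.0000 = 0.5331.

Power ≈ 0.533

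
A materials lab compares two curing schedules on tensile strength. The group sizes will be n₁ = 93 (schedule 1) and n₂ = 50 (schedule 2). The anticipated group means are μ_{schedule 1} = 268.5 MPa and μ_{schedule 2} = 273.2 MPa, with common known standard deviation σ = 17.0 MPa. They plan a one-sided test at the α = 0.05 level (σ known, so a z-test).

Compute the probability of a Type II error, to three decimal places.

Standardized effect: d = |μ_{schedule 1} − μ_{schedule 2}| / σ = |268.5 − 273.2| / 17.0 = 0.2765
Noncentrality parameter: δ = d / √(1/n₁ + 1/n₂) = 0.2765 / √(1/93 + 1/50) = 1.5765
Critical value for a one-sided test at α = 0.05: z_α = 1.645.
Power = Φ(δ − 1.645) = Φ(-0.068) = 0.4728.
Type II error: β = 1 − power = 1 − 0.4728 = 0.5272.

β ≈ 0.527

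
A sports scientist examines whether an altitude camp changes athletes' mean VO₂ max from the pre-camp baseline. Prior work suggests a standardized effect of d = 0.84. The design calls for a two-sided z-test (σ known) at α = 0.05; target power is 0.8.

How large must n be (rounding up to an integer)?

Set Φ(δ − 1.960) = 0.8; then δ − 1.960 = Φ⁻¹(0.8) = 0.842, giving δ = 2.802.
(For δ > 0 the lower-tail rejection region contributes negligibly to power, so the one-term inversion is standard.)
δ = d·√n ⇒ n = (δ/d)² = (2.802 / 0.84)² = 11.12.
Rounding up, n = 12.

n = 12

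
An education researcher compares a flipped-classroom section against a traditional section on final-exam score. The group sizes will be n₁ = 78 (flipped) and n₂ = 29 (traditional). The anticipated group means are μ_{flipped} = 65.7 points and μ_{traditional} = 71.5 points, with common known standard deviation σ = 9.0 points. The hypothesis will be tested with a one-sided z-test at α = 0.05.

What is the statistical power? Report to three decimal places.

Power ≈ 0.906

Standardized effect: d = |μ_{flipped} − μ_{traditional}| / σ = |65.7 − 71.5| / 9.0 = 0.6444
Noncentrality parameter: δ = d / √(1/n₁ + 1/n₂) = 0.6444 / √(1/78 + 1/29) = 2.9631
Critical value for a one-sided test at α = 0.05: z_α = 1.645.
Power = P(Z > 1.645 − δ) = Φ(1.318) = 0.9063.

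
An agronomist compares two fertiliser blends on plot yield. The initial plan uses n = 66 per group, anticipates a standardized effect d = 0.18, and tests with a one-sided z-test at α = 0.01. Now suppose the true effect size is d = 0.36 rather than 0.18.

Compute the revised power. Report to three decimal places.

With d = 0.36: δ = d·√(n/2) = 0.36 × √(66/2) = 2.0680. Critical value z_{0.01} = 2.326.
Revised power = Φ(δ − 2.326) = Φ(-0.258) = 0.3981.

Power ≈ 0.398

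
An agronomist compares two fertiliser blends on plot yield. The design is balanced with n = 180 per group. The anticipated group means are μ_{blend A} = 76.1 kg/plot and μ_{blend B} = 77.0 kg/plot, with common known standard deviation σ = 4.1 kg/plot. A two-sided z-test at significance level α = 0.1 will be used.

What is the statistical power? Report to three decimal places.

Standardized effect: d = |μ_{blend A} − μ_{blend B}| / σ = |76.1 − 77.0| / 4.1 = 0.2195
Noncentrality parameter: δ = d·√(n/2) = 0.2195 × √(180/2) = 2.0825
Two-sided α = 0.1 → critical value z_{0.05} = 1.645.
Power = Φ(δ − 1.645) + Φ(−δ − 1.645) = Φ(0.438) + Φ(-3.727) = 0.6692 + 0.0001 = 0.6693.

Power ≈ 0.669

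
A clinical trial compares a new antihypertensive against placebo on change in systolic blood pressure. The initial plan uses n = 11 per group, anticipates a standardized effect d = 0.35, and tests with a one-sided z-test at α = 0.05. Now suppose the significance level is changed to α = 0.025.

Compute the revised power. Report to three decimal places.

Power ≈ 0.127

δ = d·√(n/2) = 0.35 × √(11/2) = 0.8208 (unchanged). New critical value: z_{0.025} = 1.960.
Revised power = Φ(δ − 1.960) = Φ(-1.139) = 0.1273.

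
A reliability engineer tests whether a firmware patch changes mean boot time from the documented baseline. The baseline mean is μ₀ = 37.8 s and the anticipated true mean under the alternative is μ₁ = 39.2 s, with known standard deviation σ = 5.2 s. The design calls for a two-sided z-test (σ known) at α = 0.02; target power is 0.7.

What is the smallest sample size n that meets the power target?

n = 113

Standardized effect: d = |μ₁ − μ₀| / σ = |39.2 − 37.8| / 5.2 = 0.2692
Set Φ(δ − 2.326) = 0.7; then δ − 2.326 = Φ⁻¹(0.7) = 0.524, giving δ = 2.851.
(Ignoring the negligible lower-tail rejection probability gives the usual closed-form inversion.)
δ = d·√n ⇒ n = (δ/d)² = (2.851 / 0.2692)² = 112.12.
Rounding up, n = 113.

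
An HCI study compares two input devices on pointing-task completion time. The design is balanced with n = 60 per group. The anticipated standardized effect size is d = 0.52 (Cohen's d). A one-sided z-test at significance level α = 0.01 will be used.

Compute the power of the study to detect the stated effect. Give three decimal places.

Noncentrality parameter: δ = d·√(n/2) = 0.52 × √(60/2) = 2.8482
Critical value for a one-sided test at α = 0.01: z_α = 2.326.
Power = P(Z > 2.326 − δ) = Φ(0.522) = 0.6991.

Power ≈ 0.699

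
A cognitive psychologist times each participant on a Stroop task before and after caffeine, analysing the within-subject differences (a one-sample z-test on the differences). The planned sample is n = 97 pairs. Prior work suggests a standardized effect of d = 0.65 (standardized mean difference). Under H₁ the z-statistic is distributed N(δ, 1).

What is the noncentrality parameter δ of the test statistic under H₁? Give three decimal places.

δ = d·√n = 0.65 × √97 = 6.4018

δ ≈ 6.402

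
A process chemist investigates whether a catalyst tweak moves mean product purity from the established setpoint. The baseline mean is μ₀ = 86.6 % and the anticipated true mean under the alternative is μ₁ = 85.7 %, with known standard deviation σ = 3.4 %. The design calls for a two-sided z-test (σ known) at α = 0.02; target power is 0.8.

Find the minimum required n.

Standardized effect: d = |μ₁ − μ₀| / σ = |85.7 − 86.6| / 3.4 = 0.2647
For power 0.8 need Φ(δ − z_{0.01}) = 0.8, so δ = z_{0.01} + z_{0.20} = 2.326 + 0.842 = 3.168.
(For δ > 0 the lower-tail rejection region contributes negligibly to power, so the one-term inversion is standard.)
δ = d·√n ⇒ n = (δ/d)² = (3.168 / 0.2647)² = 143.23.
Rounding up, n = 144.

n = 144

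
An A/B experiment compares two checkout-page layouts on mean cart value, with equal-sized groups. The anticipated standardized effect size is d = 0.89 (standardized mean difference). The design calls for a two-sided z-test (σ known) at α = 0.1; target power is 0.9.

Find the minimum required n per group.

For power 0.9 need Φ(δ − z_{0.05}) = 0.9, so δ = z_{0.05} + z_{0.10} = 1.645 + 1.282 = 2.926.
(For δ > 0 the lower-tail rejection region contributes negligibly to power, so the one-term inversion is standard.)
δ = d·√(n/2) ⇒ n = 2(δ/d)² = 2 × (2.926 / 0.89)² = 21.62.
Rounding up, n = 22 per group.

n = 22 per group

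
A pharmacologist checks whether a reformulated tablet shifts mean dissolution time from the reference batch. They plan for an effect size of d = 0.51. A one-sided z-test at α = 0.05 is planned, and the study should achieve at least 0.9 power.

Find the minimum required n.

For power 0.9 need Φ(δ − z_{0.05}) = 0.9, so δ = z_{0.05} + z_{0.10} = 1.645 + 1.282 = 2.926.
δ = d·√n ⇒ n = (δ/d)² = (2.926 / 0.51)² = 32.93.
Round up to the next whole unit.

n = 33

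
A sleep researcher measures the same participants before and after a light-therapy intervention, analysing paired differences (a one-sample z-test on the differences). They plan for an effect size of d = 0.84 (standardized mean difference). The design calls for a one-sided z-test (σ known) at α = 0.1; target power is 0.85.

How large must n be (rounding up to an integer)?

Set Φ(δ − 1.282) = 0.85; then δ − 1.282 = Φ⁻¹(0.85) = 1.036, giving δ = 2.318.
δ = d·√n ⇒ n = (δ/d)² = (2.318 / 0.84)² = 7.61.
Round up to the next whole unit.

n = 8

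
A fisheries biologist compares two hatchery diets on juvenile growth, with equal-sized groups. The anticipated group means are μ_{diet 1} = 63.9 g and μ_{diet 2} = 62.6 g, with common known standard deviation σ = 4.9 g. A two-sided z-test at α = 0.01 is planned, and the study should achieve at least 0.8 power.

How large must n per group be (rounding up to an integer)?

Standardized effect: d = |μ_{diet 1} − μ_{diet 2}| / σ = |63.9 − 62.6| / 4.9 = 0.2653
For power 0.8 need Φ(δ − z_{0.005}) = 0.8, so δ = z_{0.005} + z_{0.20} = 2.576 + 0.842 = 3.417.
(The Φ(−δ − z_{α/2}) term is vanishingly small for δ > 0 and is dropped in the standard sample-size formula.)
δ = d·√(n/2) ⇒ n = 2(δ/d)² = 2 × (3.417 / 0.2653)² = 331.85.
Rounding up, n = 332 per group.

n = 332 per group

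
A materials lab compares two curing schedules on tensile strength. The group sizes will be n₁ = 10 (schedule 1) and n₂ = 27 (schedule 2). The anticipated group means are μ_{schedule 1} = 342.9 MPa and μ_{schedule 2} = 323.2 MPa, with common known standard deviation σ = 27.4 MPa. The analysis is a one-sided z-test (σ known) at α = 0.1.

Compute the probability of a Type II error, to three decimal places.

β ≈ 0.254

Standardized effect: d = |μ_{schedule 1} − μ_{schedule 2}| / σ = |342.9 − 323.2| / 27.4 = 0.7190
Noncentrality parameter: λ = d / √(1/n₁ + 1/n₂) = 0.7190 / √(1/10 + 1/27) = 1.9422
Critical value for a one-sided test at α = 0.1: z_α = 1.282.
Power = Φ(λ − 1.282) = Φ(0.661) = 0.7456.
Type II error: β = 1 − power = 1 − 0.7456 = 0.2544.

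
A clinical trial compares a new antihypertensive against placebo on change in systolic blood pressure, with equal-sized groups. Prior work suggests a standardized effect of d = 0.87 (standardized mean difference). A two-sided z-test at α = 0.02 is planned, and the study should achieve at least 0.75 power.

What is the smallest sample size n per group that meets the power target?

n = 24 per group

Set Φ(δ − 2.326) = 0.75; then δ − 2.326 = Φ⁻¹(0.75) = 0.674, giving δ = 3.001.
(Ignoring the negligible lower-tail rejection probability gives the usual closed-form inversion.)
δ = d·√(n/2) ⇒ n = 2(δ/d)² = 2 × (3.001 / 0.87)² = 23.79.
Rounding up, n = 24 per group.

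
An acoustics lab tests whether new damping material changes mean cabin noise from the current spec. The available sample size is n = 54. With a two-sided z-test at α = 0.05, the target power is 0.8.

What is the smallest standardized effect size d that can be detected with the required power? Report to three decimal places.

Need Φ(δ − 1.960) = 0.8, so δ = 1.960 + 0.842 = 2.802.
(Lower-tail contribution to power is negligible for δ > 0.)
δ = d·√n ⇒ d = δ/√n = 2.802/√54 = 0.3812.

d ≈ 0.381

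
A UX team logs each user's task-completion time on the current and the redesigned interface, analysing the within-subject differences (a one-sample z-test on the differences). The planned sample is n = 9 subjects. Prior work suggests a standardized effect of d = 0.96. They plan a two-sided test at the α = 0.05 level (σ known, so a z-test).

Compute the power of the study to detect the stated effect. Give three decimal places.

Noncentrality parameter: δ = d·√n = 0.96 × √9 = 2.8800
Two-sided α = 0.05 → critical value z_{0.025} = 1.960.
Power = Φ(δ − 1.960) + Φ(−δ − 1.960) = Φ(0.920) + Φ(-4.840) = 0.8212 + 0.0000 = 0.8212.

Power ≈ 0.821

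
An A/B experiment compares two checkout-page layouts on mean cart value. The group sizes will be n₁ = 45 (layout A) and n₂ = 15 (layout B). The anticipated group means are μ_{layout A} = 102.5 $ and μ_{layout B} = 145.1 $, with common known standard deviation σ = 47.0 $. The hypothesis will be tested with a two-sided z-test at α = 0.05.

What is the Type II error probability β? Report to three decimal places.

Standardized effect: d = |μ_{layout A} − μ_{layout B}| / σ = |102.5 − 145.1| / 47.0 = 0.9064
Noncentrality parameter: δ = d / √(1/n₁ + 1/n₂) = 0.9064 / √(1/45 + 1/15) = 3.0401
Critical value for a two-sided test at α = 0.05: z_{α/2} = 1.960.
Power = Φ(δ − 1.960) + Φ(−δ − 1.960) = Φ(1.080) + Φ(-5.000) = 0.8600 + 0.0000 = 0.8600.
Type II error: β = 1 − power = 1 − 0.8600 = 0.1400.

β ≈ 0.140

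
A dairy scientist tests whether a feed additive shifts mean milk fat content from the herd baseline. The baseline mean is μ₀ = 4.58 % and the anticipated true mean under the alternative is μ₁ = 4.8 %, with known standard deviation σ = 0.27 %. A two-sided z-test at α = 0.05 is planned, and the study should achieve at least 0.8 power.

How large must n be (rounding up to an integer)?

Standardized effect: d = |μ₁ − μ₀| / σ = |4.8 − 4.58| / 0.27 = 0.8148
Set Φ(δ − 1.960) = 0.8; then δ − 1.960 = Φ⁻¹(0.8) = 0.842, giving δ = 2.802.
(Ignoring the negligible lower-tail rejection probability gives the usual closed-form inversion.)
δ = d·√n ⇒ n = (δ/d)² = (2.802 / 0.8148)² = 11.82.
Rounding up, n = 12.

n = 12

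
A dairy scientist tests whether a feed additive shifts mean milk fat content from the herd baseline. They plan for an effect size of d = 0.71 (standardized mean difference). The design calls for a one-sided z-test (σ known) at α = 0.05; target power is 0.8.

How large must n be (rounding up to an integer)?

n = 13

Set Φ(δ − 1.645) = 0.8; then δ − 1.645 = Φ⁻¹(0.8) = 0.842, giving δ = 2.486.
δ = d·√n ⇒ n = (δ/d)² = (2.486 / 0.71)² = 12.26.
Rounding up, n = 13.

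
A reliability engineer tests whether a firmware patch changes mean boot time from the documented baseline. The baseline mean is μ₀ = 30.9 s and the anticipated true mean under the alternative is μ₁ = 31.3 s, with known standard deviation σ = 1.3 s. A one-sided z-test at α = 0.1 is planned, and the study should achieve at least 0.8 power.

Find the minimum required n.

n = 48

Standardized effect: d = |μ₁ − μ₀| / σ = |31.3 − 30.9| / 1.3 = 0.3077
For power 0.8 need Φ(δ − z_{0.1}) = 0.8, so δ = z_{0.1} + z_{0.20} = 1.282 + 0.842 = 2.123.
δ = d·√n ⇒ n = (δ/d)² = (2.123 / 0.3077)² = 47.61.
Round up to the next whole unit.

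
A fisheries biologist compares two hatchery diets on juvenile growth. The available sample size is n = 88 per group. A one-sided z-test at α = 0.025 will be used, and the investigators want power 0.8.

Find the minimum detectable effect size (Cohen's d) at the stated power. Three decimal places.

d ≈ 0.422

Need Φ(δ − 1.960) = 0.8, so δ = 1.960 + 0.842 = 2.802.
δ = d·√(n/2) ⇒ d = δ/√(n/2) = 2.802/√(88/2) = 0.4224.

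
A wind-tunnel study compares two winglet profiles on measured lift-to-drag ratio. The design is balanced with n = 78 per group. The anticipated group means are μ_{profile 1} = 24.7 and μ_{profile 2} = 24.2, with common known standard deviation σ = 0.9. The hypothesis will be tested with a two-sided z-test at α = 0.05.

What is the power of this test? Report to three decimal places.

Power ≈ 0.934

Standardized effect: d = |μ_{profile 1} − μ_{profile 2}| / σ = |24.7 − 24.2| / 0.9 = 0.5556
Noncentrality parameter: δ = d·√(n/2) = 0.5556 × √(78/2) = 3.4694
Two-sided α = 0.05 → critical value z_{0.025} = 1.960.
Power = Φ(δ − 1.960) + Φ(−δ − 1.960) = Φ(1.509) + Φ(-5.429) = 0.9344 + 0.0000 = 0.9344.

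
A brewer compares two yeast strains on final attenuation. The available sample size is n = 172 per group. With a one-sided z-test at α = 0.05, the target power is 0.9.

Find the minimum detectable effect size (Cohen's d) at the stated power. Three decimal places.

Required noncentrality: δ = z_{0.05} + z_{0.10} = 1.645 + 1.282 = 2.926.
δ = d·√(n/2) ⇒ d = δ/√(n/2) = 2.926/√(172/2) = 0.3156.

d ≈ 0.316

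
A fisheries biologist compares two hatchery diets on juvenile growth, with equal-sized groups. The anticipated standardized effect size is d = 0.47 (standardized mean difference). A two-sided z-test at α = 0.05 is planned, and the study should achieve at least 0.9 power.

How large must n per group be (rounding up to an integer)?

n = 96 per group

Set Φ(δ − 1.960) = 0.9; then δ − 1.960 = Φ⁻¹(0.9) = 1.282, giving δ = 3.242.
(The Φ(−δ − z_{α/2}) term is vanishingly small for δ > 0 and is dropped in the standard sample-size formula.)
δ = d·√(n/2) ⇒ n = 2(δ/d)² = 2 × (3.242 / 0.47)² = 95.13.
Rounding up, n = 96 per group.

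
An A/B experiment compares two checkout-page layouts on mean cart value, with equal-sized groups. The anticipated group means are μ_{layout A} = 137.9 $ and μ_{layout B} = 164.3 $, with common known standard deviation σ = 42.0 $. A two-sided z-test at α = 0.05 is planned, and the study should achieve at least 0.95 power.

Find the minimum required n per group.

Standardized effect: d = |μ_{layout A} − μ_{layout B}| / σ = |137.9 − 164.3| / 42.0 = 0.6286
For power 0.95 need Φ(δ − z_{0.025}) = 0.95, so δ = z_{0.025} + z_{0.05} = 1.960 + 1.645 = 3.605.
(The Φ(−δ − z_{α/2}) term is vanishingly small for δ > 0 and is dropped in the standard sample-size formula.)
δ = d·√(n/2) ⇒ n = 2(δ/d)² = 2 × (3.605 / 0.6286)² = 65.78.
Round up to the next whole unit.

n = 66 per group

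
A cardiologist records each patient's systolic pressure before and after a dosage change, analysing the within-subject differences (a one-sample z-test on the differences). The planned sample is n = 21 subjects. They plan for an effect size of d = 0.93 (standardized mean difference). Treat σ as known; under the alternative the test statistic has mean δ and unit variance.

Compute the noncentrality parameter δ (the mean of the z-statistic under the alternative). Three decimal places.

δ = d·√n = 0.93 × √21 = 4.2618

δ ≈ 4.262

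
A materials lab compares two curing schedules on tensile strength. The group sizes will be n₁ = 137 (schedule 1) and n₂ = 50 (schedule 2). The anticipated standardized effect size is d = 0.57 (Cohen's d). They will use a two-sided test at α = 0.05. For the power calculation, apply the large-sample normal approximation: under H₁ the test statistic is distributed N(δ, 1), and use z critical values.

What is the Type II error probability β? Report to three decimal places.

Noncentrality parameter: δ = d / √(1/n₁ + 1/n₂) = 0.57 / √(1/137 + 1/50) = 3.4498
Critical value for a two-sided test at α = 0.05: z_{α/2} = 1.960.
Power = Φ(δ − 1.960) + Φ(−δ − 1.960) = Φ(1.490) + Φ(-5.410) = 0.9319 + 0.0000 = 0.9319.
Type II error: β = 1 − power = 1 − 0.9319 = 0.0681.

β ≈ 0.068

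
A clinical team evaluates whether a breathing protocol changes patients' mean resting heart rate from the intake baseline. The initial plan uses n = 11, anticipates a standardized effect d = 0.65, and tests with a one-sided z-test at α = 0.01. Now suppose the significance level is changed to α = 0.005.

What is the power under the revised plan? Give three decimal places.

δ = d·√n = 0.65 × √11 = 2.1558 (unchanged). New critical value: z_{0.005} = 2.576.
Revised power = P(Z > 2.576 − δ) = Φ(-0.420) = 0.3372.

Power ≈ 0.337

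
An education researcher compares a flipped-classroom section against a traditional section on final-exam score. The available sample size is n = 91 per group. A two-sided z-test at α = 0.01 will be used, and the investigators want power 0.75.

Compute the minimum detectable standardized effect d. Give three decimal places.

Need Φ(δ − 2.576) = 0.75, so δ = 2.576 + 0.674 = 3.250.
(Lower-tail contribution to power is negligible for δ > 0.)
δ = d·√(n/2) ⇒ d = δ/√(n/2) = 3.250/√(91/2) = 0.4819.

d ≈ 0.482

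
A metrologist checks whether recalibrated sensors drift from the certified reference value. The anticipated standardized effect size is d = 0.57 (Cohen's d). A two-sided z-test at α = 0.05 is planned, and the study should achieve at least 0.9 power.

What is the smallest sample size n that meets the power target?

Set Φ(δ − 1.960) = 0.9; then δ − 1.960 = Φ⁻¹(0.9) = 1.282, giving δ = 3.242.
(Ignoring the negligible lower-tail rejection probability gives the usual closed-form inversion.)
δ = d·√n ⇒ n = (δ/d)² = (3.242 / 0.57)² = 32.34.
Round up to the next whole unit.

n = 33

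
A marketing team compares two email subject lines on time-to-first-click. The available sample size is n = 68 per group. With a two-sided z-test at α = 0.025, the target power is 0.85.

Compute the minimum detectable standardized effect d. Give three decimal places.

d ≈ 0.562

Required noncentrality: δ = z_{0.0125} + z_{0.15} = 2.241 + 1.036 = 3.278.
(Lower-tail contribution to power is negligible for δ > 0.)
δ = d·√(n/2) ⇒ d = δ/√(n/2) = 3.278/√(68/2) = 0.5621.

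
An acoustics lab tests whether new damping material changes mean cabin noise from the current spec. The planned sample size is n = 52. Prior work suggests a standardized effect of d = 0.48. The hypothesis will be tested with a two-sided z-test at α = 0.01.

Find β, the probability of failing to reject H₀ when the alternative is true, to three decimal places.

β ≈ 0.188

Noncentrality parameter: λ = d·√n = 0.48 × √52 = 3.4613
Two-sided α = 0.01 → critical value z_{0.005} = 2.576.
Power = Φ(λ − 2.576) + Φ(−λ − 2.576) = Φ(0.885) + Φ(-6.037) = 0.8121 + 0.0000 = 0.8121.
Type II error: β = 1 − power = 1 − 0.8121 = 0.1879.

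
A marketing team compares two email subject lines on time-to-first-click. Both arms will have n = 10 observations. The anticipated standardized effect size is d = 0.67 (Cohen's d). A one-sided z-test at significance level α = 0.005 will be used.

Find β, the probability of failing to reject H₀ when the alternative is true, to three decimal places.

Noncentrality parameter: δ = d·√(n/2) = 0.67 × √(10/2) = 1.4982
Critical value for a one-sided test at α = 0.005: z_α = 2.576.
Power = P(Z > 2.576 − δ) = Φ(-1.078) = 0.1406.
Type II error: β = 1 − power = 1 − 0.1406 = 0.8594.

β ≈ 0.859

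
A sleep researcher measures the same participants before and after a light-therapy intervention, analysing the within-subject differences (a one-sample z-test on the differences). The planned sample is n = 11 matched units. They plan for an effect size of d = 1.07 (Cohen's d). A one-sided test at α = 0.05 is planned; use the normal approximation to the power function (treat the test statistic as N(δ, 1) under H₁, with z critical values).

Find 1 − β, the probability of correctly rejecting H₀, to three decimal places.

Noncentrality parameter: δ = d·√n = 1.07 × √11 = 3.5488
Critical value for a one-sided test at α = 0.05: z_α = 1.645.
Power = Φ(δ − 1.645) = Φ(1.904) = 0.9715.

Power ≈ 0.972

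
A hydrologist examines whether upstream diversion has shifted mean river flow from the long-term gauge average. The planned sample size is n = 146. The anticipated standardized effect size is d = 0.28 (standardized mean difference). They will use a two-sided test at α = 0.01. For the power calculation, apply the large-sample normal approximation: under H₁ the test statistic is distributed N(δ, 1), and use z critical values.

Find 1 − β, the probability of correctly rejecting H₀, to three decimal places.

Power ≈ 0.790

Noncentrality parameter: δ = d·√n = 0.28 × √146 = 3.3833
Two-sided α = 0.01 → critical value z_{0.005} = 2.576.
Power = Φ(δ − 2.576) + Φ(−δ − 2.576) = Φ(0.807) + Φ(-5.959) = 0.7903 + 0.0000 = 0.7903.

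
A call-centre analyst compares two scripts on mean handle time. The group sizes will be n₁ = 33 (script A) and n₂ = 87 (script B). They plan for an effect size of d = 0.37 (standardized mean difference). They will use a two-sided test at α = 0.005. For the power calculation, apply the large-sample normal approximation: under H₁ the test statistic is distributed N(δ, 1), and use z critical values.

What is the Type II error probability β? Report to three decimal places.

Noncentrality parameter: δ = d / √(1/n₁ + 1/n₂) = 0.37 / √(1/33 + 1/87) = 1.8098
Two-sided α = 0.005 → critical value z_{0.0025} = 2.807.
Power = Φ(δ − 2.807) + Φ(−δ − 2.807) = Φ(-0.997) + Φ(-4.617) = 0.1593 + 0.0000 = 0.1593.
Type II error: β = 1 − power = 1 − 0.1593 = 0.8407.

β ≈ 0.841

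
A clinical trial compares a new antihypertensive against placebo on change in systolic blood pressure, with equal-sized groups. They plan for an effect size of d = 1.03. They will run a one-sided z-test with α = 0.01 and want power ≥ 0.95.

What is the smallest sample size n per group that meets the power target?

Set Φ(δ − 2.326) = 0.95; then δ − 2.326 = Φ⁻¹(0.95) = 1.645, giving δ = 3.971.
δ = d·√(n/2) ⇒ n = 2(δ/d)² = 2 × (3.971 / 1.03)² = 29.73.
Round up to the next whole unit.

n = 30 per group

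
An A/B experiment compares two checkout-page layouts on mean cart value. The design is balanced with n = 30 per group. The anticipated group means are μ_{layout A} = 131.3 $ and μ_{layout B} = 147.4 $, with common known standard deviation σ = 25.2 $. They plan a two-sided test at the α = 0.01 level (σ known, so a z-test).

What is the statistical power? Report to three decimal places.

Power ≈ 0.460

Standardized effect: d = |μ_{layout A} − μ_{layout B}| / σ = |131.3 − 147.4| / 25.2 = 0.6389
Noncentrality parameter: δ = d·√(n/2) = 0.6389 × √(30/2) = 2.4744
Critical value for a two-sided test at α = 0.01: z_{α/2} = 2.576.
Power = Φ(δ − 2.576) + Φ(−δ − 2.576) = Φ(-0.101) + Φ(-5.050) = 0.4596 + 0.0000 = 0.4596.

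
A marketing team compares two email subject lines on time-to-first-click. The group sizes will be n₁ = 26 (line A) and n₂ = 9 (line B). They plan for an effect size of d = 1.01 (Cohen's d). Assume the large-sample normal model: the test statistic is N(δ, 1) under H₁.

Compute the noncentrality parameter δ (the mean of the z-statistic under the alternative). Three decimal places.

δ ≈ 2.612

The noncentrality parameter scales effect size by the design's sample-size factor: δ = d / √(1/n₁ + 1/n₂) = 1.01 / √(1/26 + 1/9) = 2.6115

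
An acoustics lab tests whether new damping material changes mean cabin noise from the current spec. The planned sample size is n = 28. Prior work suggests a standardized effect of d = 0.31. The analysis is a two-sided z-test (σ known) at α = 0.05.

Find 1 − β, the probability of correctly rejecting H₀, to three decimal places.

Power ≈ 0.375

Noncentrality parameter: δ = d·√n = 0.31 × √28 = 1.6404
Critical value for a two-sided test at α = 0.05: z_{α/2} = 1.960.
Power = Φ(δ − 1.960) + Φ(−δ − 1.960) = Φ(-0.320) + Φ(-3.600) = 0.3746 + 0.0002 = 0.3748.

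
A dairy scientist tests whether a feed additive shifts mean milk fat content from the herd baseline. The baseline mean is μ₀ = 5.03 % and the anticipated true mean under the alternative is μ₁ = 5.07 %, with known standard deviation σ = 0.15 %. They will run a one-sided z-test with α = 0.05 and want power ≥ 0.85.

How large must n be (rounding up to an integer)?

n = 102

Standardized effect: d = |μ₁ − μ₀| / σ = |5.07 − 5.03| / 0.15 = 0.2667
Set Φ(δ − 1.645) = 0.85; then δ − 1.645 = Φ⁻¹(0.85) = 1.036, giving δ = 2.681.
δ = d·√n ⇒ n = (δ/d)² = (2.681 / 0.2667)² = 101.10.
Rounding up, n = 102.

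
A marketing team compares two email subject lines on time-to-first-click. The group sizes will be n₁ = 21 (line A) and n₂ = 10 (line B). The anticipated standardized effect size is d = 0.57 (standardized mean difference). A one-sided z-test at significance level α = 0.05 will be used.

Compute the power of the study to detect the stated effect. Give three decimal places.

Noncentrality parameter: δ = d / √(1/n₁ + 1/n₂) = 0.57 / √(1/21 + 1/10) = 1.4836
One-sided α = 0.05 → critical value z_{0.05} = 1.645.
Power = Φ(δ − 1.645) = Φ(-0.161) = 0.4359.

Power ≈ 0.436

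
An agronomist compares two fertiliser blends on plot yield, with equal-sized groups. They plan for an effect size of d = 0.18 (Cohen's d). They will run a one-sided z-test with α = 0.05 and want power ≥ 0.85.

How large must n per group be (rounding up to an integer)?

Set Φ(δ − 1.645) = 0.85; then δ − 1.645 = Φ⁻¹(0.85) = 1.036, giving δ = 2.681.
δ = d·√(n/2) ⇒ n = 2(δ/d)² = 2 × (2.681 / 0.18)² = 443.78.
Rounding up, n = 444 per group.

n = 444 per group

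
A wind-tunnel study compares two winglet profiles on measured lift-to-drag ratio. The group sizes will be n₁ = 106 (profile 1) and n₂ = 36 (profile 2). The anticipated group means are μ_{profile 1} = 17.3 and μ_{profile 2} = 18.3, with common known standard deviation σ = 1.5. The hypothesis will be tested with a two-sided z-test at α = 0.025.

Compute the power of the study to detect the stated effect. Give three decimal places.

Power ≈ 0.888

Standardized effect: d = |μ_{profile 1} − μ_{profile 2}| / σ = |17.3 − 18.3| / 1.5 = 0.6667
Noncentrality parameter: δ = d / √(1/n₁ + 1/n₂) = 0.6667 / √(1/106 + 1/36) = 3.4560
Critical value for a two-sided test at α = 0.025: z_{α/2} = 2.241.
Power = Φ(δ − 2.241) + Φ(−δ − 2.241) = Φ(1.215) + Φ(-5.697) = 0.8877 + 0.0000 = 0.8877.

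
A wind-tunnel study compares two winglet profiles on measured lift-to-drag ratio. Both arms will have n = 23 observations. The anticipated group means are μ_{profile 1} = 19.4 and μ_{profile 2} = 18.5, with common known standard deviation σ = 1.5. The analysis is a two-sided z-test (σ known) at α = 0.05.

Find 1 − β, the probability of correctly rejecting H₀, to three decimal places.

Power ≈ 0.530

Standardized effect: d = |μ_{profile 1} − μ_{profile 2}| / σ = |19.4 − 18.5| / 1.5 = 0.6000
Noncentrality parameter: δ = d·√(n/2) = 0.6000 × √(23/2) = 2.0347
Critical value for a two-sided test at α = 0.05: z_{α/2} = 1.960.
Power = Φ(δ − 1.960) + Φ(−δ − 1.960) = Φ(0.075) + Φ(-3.995) = 0.5298 + 0.0000 = 0.5298.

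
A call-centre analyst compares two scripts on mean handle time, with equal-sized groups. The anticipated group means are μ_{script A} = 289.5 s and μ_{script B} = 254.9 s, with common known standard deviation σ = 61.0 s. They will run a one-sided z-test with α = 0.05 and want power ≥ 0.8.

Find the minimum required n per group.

n = 39 per group

Standardized effect: d = |μ_{script A} − μ_{script B}| / σ = |289.5 − 254.9| / 61.0 = 0.5672
Set Φ(δ − 1.645) = 0.8; then δ − 1.645 = Φ⁻¹(0.8) = 0.842, giving δ = 2.486.
δ = d·√(n/2) ⇒ n = 2(δ/d)² = 2 × (2.486 / 0.5672)² = 38.43.
Rounding up, n = 39 per group.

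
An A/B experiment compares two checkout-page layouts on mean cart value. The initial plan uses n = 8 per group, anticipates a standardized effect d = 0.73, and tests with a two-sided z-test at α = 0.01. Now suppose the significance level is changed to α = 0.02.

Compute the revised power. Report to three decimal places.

Power ≈ 0.193

δ = d·√(n/2) = 0.73 × √(8/2) = 1.4600 (unchanged). New critical value: z_{0.01} = 2.326.
Revised power = Φ(δ − 2.326) + Φ(−δ − 2.326) = Φ(-0.866) + Φ(-3.786) = 0.1931 + 0.0001 = 0.1932.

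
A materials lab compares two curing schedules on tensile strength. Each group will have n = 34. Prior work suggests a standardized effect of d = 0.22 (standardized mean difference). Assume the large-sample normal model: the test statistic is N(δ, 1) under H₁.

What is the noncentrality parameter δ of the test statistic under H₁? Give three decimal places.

The noncentrality parameter scales effect size by the design's sample-size factor: δ = d·√(n/2) = 0.22 × √(34/2) = 0.9071

δ ≈ 0.907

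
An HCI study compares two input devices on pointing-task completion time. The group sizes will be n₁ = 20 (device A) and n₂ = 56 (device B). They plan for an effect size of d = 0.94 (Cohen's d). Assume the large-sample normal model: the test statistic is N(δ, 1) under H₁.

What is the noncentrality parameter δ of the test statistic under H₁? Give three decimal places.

δ ≈ 3.609

The noncentrality parameter scales effect size by the design's sample-size factor: δ = d / √(1/n₁ + 1/n₂) = 0.94 / √(1/20 + 1/56) = 3.6085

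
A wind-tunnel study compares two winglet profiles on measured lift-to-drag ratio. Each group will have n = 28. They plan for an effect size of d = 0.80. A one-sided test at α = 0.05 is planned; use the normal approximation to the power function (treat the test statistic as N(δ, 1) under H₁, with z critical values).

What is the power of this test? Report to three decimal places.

Noncentrality parameter: δ = d·√(n/2) = 0.80 × √(28/2) = 2.9933
Critical value for a one-sided test at α = 0.05: z_α = 1.645.
Power = P(Z > 1.645 − δ) = Φ(1.348) = 0.9112.

Power ≈ 0.911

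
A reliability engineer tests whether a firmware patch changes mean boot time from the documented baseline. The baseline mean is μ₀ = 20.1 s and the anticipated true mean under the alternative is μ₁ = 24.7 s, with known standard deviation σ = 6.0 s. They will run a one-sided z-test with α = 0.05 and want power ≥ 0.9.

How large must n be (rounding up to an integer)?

n = 15

Standardized effect: d = |μ₁ − μ₀| / σ = |24.7 − 20.1| / 6.0 = 0.7667
For power 0.9 need Φ(δ − z_{0.05}) = 0.9, so δ = z_{0.05} + z_{0.10} = 1.645 + 1.282 = 2.926.
δ = d·√n ⇒ n = (δ/d)² = (2.926 / 0.7667)² = 14.57.
Round up to the next whole unit.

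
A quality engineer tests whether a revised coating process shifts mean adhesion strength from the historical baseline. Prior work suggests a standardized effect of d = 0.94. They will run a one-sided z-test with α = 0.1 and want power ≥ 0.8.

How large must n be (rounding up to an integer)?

Set Φ(δ − 1.282) = 0.8; then δ − 1.282 = Φ⁻¹(0.8) = 0.842, giving δ = 2.123.
δ = d·√n ⇒ n = (δ/d)² = (2.123 / 0.94)² = 5.10.
Round up to the next whole unit.

n = 6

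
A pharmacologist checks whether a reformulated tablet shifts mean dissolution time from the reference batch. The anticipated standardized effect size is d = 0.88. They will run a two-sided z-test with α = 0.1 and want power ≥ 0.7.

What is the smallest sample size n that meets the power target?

For power 0.7 need Φ(δ − z_{0.05}) = 0.7, so δ = z_{0.05} + z_{0.30} = 1.645 + 0.524 = 2.169.
(For δ > 0 the lower-tail rejection region contributes negligibly to power, so the one-term inversion is standard.)
δ = d·√n ⇒ n = (δ/d)² = (2.169 / 0.88)² = 6.08.
Rounding up, n = 7.

n = 7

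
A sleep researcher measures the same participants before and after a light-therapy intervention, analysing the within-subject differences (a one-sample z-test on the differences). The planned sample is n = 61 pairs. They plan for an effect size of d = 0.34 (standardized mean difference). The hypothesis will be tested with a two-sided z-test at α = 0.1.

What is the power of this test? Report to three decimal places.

Noncentrality parameter: δ = d·√n = 0.34 × √61 = 2.6555
Critical value for a two-sided test at α = 0.1: z_{α/2} = 1.645.
Power = Φ(δ − 1.645) + Φ(−δ − 1.645) = Φ(1.011) + Φ(-4.300) = 0.8439 + 0.0000 = 0.8439.

Power ≈ 0.844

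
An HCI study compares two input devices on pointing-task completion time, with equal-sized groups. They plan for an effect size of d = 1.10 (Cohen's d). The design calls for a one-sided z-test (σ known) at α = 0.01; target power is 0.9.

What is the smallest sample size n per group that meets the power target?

Set Φ(δ − 2.326) = 0.9; then δ − 2.326 = Φ⁻¹(0.9) = 1.282, giving δ = 3.608.
δ = d·√(n/2) ⇒ n = 2(δ/d)² = 2 × (3.608 / 1.10)² = 21.52.
Rounding up, n = 22 per group.

n = 22 per group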